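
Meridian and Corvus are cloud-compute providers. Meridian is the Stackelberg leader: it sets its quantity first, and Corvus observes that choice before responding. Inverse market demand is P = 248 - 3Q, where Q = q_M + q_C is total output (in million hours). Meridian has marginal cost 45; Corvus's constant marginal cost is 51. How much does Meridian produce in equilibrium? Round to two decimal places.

34.83

Solve by backward induction. Given q_M, the follower Corvus maximises π_C = (248 - 3q_M - 3q_C)q_C - 51q_C.
Follower FOC: 197 - 3q_M - 6q_C = 0, so q_C(q_M) = (197 - 3q_M)/6.
The leader anticipates this reaction. Substituting into P = 248 - 3Q gives P = 299/2 - (3/2)q_M, so π_M = (299/2 - (3/2)q_M)q_M - 45q_M.
The leader's first-order condition 209/2 - 3q_M = 0 yields q_M = 209/6.
Then q_C = (197 - 3·(209/6))/6 = 185/12.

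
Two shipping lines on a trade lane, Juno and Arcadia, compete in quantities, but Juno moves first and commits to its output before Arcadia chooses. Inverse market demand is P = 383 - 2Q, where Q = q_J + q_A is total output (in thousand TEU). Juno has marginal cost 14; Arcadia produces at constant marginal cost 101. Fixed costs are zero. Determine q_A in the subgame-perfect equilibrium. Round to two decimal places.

Solve by backward induction. Given q_J, the follower Arcadia maximises π_A = (383 - 2q_J - 2q_A)q_A - 101q_A.
∂π_A/∂q_A = 282 - 2q_J - 4q_A = 0 gives the reaction function q_A = (282 - 2q_J)/4.
Juno substitutes q_A(q_J) into its own profit: π_J = q_J(383 - 2q_J - (282 - 2q_J)/2) - 14q_J = (242 - q_J)q_J - 14q_J.
Maximising: ∂π_J/∂q_J = 228 - 2q_J = 0, giving q_J = 114.
Then q_A = (282 - 2·114)/4 = 27/2.

13.50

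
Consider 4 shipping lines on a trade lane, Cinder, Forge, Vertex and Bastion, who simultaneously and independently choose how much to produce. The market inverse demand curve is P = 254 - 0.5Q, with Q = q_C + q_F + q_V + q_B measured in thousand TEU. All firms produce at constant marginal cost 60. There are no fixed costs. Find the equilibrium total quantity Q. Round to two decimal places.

A representative firm's profit is π_i = q_i(254 - 0.5Q) - 60q_i.
Setting ∂π_i/∂q_i = 0 with rivals' quantities fixed: 194 - q_i - (1/2)·Σ_{j≠i} q_j = 0.
By symmetry each firm produces the same amount; substituting Σ_{j≠i} q_j = 3q_i yields q_i = 194/(5/2) = 388/5.
Total output Q = 388/5 + 388/5 + 388/5 + 388/5 = 1552/5.

310.40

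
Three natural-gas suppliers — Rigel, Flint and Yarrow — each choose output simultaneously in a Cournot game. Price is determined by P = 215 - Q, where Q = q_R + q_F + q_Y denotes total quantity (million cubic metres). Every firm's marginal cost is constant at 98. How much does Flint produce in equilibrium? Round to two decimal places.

Each firm earns π_i = (215 - Q)q_i - 98q_i.
Setting ∂π_i/∂q_i = 0 with rivals' quantities fixed: 117 - 2q_i - Σ_{j≠i} q_j = 0.
By symmetry each firm produces the same amount; substituting Σ_{j≠i} q_j = 2q_i yields q_i = 117/4.

29.25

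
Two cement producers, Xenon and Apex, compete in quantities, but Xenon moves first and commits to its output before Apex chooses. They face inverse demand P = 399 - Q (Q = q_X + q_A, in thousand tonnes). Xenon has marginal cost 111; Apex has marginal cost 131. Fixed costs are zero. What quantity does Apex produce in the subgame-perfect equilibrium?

57

Solve by backward induction. Given q_X, the follower Apex maximises π_A = (399 - q_X - q_A)q_A - 131q_A.
Follower FOC: 268 - q_X - 2q_A = 0, so q_A(q_X) = (268 - q_X)/2.
Xenon substitutes q_A(q_X) into its own profit: π_X = q_X(399 - q_X - (268 - q_X)/2) - 111q_X = (265 - (1/2)q_X)q_X - 111q_X.
Maximising: ∂π_X/∂q_X = 154 - q_X = 0, giving q_X = 154.
Then q_A = (268 - 154)/2 = 57.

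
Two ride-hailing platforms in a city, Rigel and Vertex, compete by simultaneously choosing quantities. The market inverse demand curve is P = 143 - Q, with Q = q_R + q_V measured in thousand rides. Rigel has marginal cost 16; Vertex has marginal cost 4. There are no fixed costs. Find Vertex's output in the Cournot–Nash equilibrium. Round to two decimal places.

50.33

Rigel's profit: π_R = (143 - Q)q_R - (16q_R). Setting ∂π_R/∂q_R = 0: 127 - 2q_R - (q_V) = 0.
Vertex's profit: π_V = (143 - Q)q_V - (4q_V). Setting ∂π_V/∂q_V = 0: 139 - 2q_V - (q_R) = 0.
Rearranging gives the reaction functions q_R = (127 - q_V)/2 and q_V = (139 - q_R)/2.
Substituting one into the other gives q_R = 115/3 and q_V = 151/3.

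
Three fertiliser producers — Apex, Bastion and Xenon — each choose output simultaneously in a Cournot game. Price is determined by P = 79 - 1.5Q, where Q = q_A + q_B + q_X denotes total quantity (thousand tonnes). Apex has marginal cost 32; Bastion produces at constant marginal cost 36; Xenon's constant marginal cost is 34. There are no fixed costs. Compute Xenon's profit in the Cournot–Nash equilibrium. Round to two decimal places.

Apex's profit: π_A = (79 - 1.5Q)q_A - (32q_A). Setting ∂π_A/∂q_A = 0: 47 - 3q_A - (3/2)(q_B + q_X) = 0.
Bastion's profit: π_B = (79 - 1.5Q)q_B - (36q_B). Setting ∂π_B/∂q_B = 0: 43 - 3q_B - (3/2)(q_A + q_X) = 0.
Xenon's first-order condition: 45 - 3q_X - (3/2)(q_A + q_B) = 0.
Adding the 3 first-order conditions: 135 − 6Q = 0, so Q = 45/2.
Back-substituting: q_A = (47 − 135/4)/(3/2) = 53/6, q_B = (43 − 135/4)/(3/2) = 37/6, q_X = (45 − 135/4)/(3/2) = 15/2.
Price P = 79 - (3/2)·(45/2) = 181/4.
Xenon's profit: (181/4 - 34)·(15/2) = 675/8.

84.38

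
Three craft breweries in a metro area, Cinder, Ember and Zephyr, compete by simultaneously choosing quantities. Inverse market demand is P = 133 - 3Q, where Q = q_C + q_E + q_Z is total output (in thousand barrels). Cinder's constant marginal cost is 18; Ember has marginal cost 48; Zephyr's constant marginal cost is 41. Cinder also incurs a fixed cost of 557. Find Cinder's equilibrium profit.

31

Cinder's profit: π_C = (133 - 3Q)q_C - (18q_C). Setting ∂π_C/∂q_C = 0: 115 - 6q_C - 3(q_E + q_Z) = 0.
Ember's first-order condition: 85 - 6q_E - 3(q_C + q_Z) = 0.
Zephyr's first-order condition: 92 - 6q_Z - 3(q_C + q_E) = 0.
Summing all 3 equations gives 292 − 12Q = 0, hence Q = 73/3.
Back-substituting: q_C = (115 − 73)/3 = 14, q_E = (85 − 73)/3 = 4, q_Z = (92 − 73)/3 = 19/3.
Price P = 133 - 3·(73/3) = 60.
Cinder's profit: (60 - 18)·14 - 557 = 31.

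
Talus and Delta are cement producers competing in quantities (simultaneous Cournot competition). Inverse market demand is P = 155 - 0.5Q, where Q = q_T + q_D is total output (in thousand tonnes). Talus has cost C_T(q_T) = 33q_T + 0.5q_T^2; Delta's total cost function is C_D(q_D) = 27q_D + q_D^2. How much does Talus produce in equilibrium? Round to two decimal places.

52.52

Talus's profit: π_T = (155 - 0.5Q)q_T - (33q_T + (1/2)q_T²). Setting ∂π_T/∂q_T = 0: 122 - 2q_T - (1/2)(q_D) = 0.
Delta's profit: π_D = (155 - 0.5Q)q_D - (27q_D + q_D²). Setting ∂π_D/∂q_D = 0: 128 - 3q_D - (1/2)(q_T) = 0.
So q_T = (122 - (1/2)q_D)/2 and q_D = (128 - (1/2)q_T)/3.
Substituting one into the other gives q_T = 1208/23 and q_D = 780/23.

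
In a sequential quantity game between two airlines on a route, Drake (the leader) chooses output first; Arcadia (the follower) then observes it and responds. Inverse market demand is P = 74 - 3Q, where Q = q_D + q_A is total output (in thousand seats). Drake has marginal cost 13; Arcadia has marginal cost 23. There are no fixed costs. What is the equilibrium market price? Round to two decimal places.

Solve by backward induction. Given q_D, the follower Arcadia maximises π_A = (74 - 3q_D - 3q_A)q_A - 23q_A.
Setting the follower's marginal profit to zero, 51 - 3q_D - 6q_A = 0, i.e. q_A = (51 - 3q_D)/6.
Drake substitutes q_A(q_D) into its own profit: π_D = q_D(74 - 3q_D - (51 - 3q_D)/2) - 13q_D = (97/2 - (3/2)q_D)q_D - 13q_D.
The leader's first-order condition 71/2 - 3q_D = 0 yields q_D = 71/6.
Then q_A = (51 - 3·(71/6))/6 = 31/12.
Total output Q = 173/12, so price P = 74 - 3·(173/12) = 123/4.

30.75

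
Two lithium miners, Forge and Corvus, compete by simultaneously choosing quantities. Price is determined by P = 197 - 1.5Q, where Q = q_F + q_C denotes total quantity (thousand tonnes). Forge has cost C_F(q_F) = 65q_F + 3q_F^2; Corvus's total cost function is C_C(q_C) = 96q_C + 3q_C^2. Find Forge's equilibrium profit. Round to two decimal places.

779.56

Forge's profit: π_F = (197 - 1.5Q)q_F - (65q_F + 3q_F²). Setting ∂π_F/∂q_F = 0: 132 - 9q_F - (3/2)(q_C) = 0.
Corvus's first-order condition: 101 - 9q_C - (3/2)(q_F) = 0.
So q_F = (132 - (3/2)q_C)/9 and q_C = (101 - (3/2)q_F)/9.
Solving the pair: q_F = 1382/105, q_C = 316/35.
Price P = 197 - (3/2)·(466/21) = 1146/7.
Forge's profit: (1146/7)·(1382/105) - 65·(1382/105) - 3(1382/105)² = 779.5608.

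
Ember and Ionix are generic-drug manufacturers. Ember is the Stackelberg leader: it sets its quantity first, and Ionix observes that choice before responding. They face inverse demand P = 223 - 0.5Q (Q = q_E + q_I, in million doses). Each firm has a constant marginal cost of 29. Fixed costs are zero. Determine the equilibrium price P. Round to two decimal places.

The follower Ionix best-responds to any q_E: π_I = (223 - 0.5Q)q_I - 29q_I.
Setting the follower's marginal profit to zero, 194 - (1/2)q_E - q_I = 0, i.e. q_I = (194 - (1/2)q_E).
Ember substitutes q_I(q_E) into its own profit: π_E = q_E(223 - (1/2)q_E - (194 - (1/2)q_E)/2) - 29q_E = (126 - (1/4)q_E)q_E - 29q_E.
The leader's first-order condition 97 - (1/2)q_E = 0 yields q_E = 194.
Then q_I = (194 - (1/2)·194) = 97.
Total output Q = 291, so price P = 223 - (1/2)·291 = 155/2.

77.50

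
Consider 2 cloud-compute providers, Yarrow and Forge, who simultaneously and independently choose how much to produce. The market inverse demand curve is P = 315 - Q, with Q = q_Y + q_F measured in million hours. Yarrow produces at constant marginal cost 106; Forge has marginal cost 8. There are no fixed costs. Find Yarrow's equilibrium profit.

Yarrow's profit: π_Y = (315 - Q)q_Y - (106q_Y). Setting ∂π_Y/∂q_Y = 0: 209 - 2q_Y - (q_F) = 0.
Forge's first-order condition: 307 - 2q_F - (q_Y) = 0.
Rearranging gives the reaction functions q_Y = (209 - q_F)/2 and q_F = (307 - q_Y)/2.
Solving the pair: q_Y = 37, q_F = 135.
Price P = 315 - 172 = 143.
Yarrow's profit: (143 - 106)·37 = 1369.

1369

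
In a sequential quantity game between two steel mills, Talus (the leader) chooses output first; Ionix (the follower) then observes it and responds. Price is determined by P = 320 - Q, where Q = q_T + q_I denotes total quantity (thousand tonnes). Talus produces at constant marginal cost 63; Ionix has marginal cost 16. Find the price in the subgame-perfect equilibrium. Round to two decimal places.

115.50

Solve by backward induction. Given q_T, the follower Ionix maximises π_I = (320 - q_T - q_I)q_I - 16q_I.
Setting the follower's marginal profit to zero, 304 - q_T - 2q_I = 0, i.e. q_I = (304 - q_T)/2.
Talus substitutes q_I(q_T) into its own profit: π_T = q_T(320 - q_T - (304 - q_T)/2) - 63q_T = (168 - (1/2)q_T)q_T - 63q_T.
Leader FOC: 105 - q_T = 0, so q_T = 105.
Then q_I = (304 - 105)/2 = 199/2.
Total output Q = 409/2, so price P = 320 - 409/2 = 231/2.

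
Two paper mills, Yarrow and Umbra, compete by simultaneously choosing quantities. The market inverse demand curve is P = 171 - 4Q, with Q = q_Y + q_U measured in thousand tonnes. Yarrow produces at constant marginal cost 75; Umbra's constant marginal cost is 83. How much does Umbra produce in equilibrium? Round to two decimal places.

6.67

Yarrow's profit: π_Y = (171 - 4Q)q_Y - (75q_Y). Setting ∂π_Y/∂q_Y = 0: 96 - 8q_Y - 4(q_U) = 0.
Umbra's first-order condition: 88 - 8q_U - 4(q_Y) = 0.
Best responses: q_Y = (96 - 4q_U)/8, q_U = (88 - 4q_Y)/8.
Solving the pair: q_Y = 26/3, q_U = 20/3.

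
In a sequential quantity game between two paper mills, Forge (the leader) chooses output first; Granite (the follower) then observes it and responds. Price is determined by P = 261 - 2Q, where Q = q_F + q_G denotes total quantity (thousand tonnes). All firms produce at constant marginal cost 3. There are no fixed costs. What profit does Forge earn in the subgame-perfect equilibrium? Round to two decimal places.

4160.25

The follower Granite best-responds to any q_F: π_G = (261 - 2Q)q_G - 3q_G.
Follower FOC: 258 - 2q_F - 4q_G = 0, so q_G(q_F) = (258 - 2q_F)/4.
The leader anticipates this reaction. Substituting into P = 261 - 2Q gives P = 132 - q_F, so π_F = (132 - q_F)q_F - 3q_F.
Maximising: ∂π_F/∂q_F = 129 - 2q_F = 0, giving q_F = 129/2.
Then q_G = (258 - 2·(129/2))/4 = 129/4.
Price P = 261 - 2·(387/4) = 135/2.
Forge's profit: (135/2 - 3)·(129/2) = 4160.2500.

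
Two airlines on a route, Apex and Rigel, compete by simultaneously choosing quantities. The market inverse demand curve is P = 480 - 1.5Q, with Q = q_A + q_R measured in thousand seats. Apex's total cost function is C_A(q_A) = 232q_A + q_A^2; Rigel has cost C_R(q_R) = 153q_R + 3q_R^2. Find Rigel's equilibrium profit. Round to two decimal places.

Apex's profit: π_A = (480 - 1.5Q)q_A - (232q_A + q_A²). Setting ∂π_A/∂q_A = 0: 248 - 5q_A - (3/2)(q_R) = 0.
Rigel's first-order condition: 327 - 9q_R - (3/2)(q_A) = 0.
Best responses: q_A = (248 - (3/2)q_R)/5, q_R = (327 - (3/2)q_A)/9.
Substituting one into the other gives q_A = 774/19 and q_R = 1684/57.
Price P = 480 - (3/2)·70.2807 = 374.5789.
Rigel's profit: 374.5789·(1684/57) - 153·(1684/57) - 3(1684/57)² = 3927.7784.

3927.78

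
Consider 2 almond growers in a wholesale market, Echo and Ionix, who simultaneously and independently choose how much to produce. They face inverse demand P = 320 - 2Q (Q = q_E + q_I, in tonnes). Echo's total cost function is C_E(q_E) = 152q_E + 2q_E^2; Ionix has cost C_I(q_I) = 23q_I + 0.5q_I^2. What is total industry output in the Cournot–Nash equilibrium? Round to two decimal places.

Echo's profit: π_E = (320 - 2Q)q_E - (152q_E + 2q_E²). Setting ∂π_E/∂q_E = 0: 168 - 8q_E - 2(q_I) = 0.
Ionix's profit: π_I = (320 - 2Q)q_I - (23q_I + (1/2)q_I²). Setting ∂π_I/∂q_I = 0: 297 - 5q_I - 2(q_E) = 0.
Rearranging gives the reaction functions q_E = (168 - 2q_I)/8 and q_I = (297 - 2q_E)/5.
Substituting one into the other gives q_E = 41/6 and q_I = 170/3.
Total output Q = 41/6 + 170/3 = 127/2.

63.50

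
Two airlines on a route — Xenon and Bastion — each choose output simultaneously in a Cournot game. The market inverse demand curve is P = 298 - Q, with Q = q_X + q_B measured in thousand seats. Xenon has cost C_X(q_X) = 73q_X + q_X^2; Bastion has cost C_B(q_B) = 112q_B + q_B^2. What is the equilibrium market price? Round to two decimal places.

215.80

Xenon's profit: π_X = (298 - Q)q_X - (73q_X + q_X²). Setting ∂π_X/∂q_X = 0: 225 - 4q_X - (q_B) = 0.
Bastion's profit: π_B = (298 - Q)q_B - (112q_B + q_B²). Setting ∂π_B/∂q_B = 0: 186 - 4q_B - (q_X) = 0.
Rearranging gives the reaction functions q_X = (225 - q_B)/4 and q_B = (186 - q_X)/4.
Substituting one into the other gives q_X = 238/5 and q_B = 173/5.
Total output Q = 411/5, so price P = 298 - 411/5 = 1079/5.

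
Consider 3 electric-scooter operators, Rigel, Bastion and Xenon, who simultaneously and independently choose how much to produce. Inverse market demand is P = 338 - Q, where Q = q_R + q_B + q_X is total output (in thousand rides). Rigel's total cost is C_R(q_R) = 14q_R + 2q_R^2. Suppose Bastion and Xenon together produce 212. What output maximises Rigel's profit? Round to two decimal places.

With rivals' combined output fixed at 212, Rigel's profit is π_R = (338 - 212 - q_R)q_R - (14q_R + 2q_R²) = (126 - q_R)q_R - (14q_R + 2q_R²).
∂π_R/∂q_R = 112 - 6q_R = 0, so q_R = 56/3.

18.67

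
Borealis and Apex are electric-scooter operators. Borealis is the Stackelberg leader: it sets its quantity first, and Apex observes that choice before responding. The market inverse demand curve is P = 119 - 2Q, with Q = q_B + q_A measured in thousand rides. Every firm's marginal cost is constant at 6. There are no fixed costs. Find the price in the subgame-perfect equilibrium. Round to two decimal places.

34.25

Solve by backward induction. Given q_B, the follower Apex maximises π_A = (119 - 2q_B - 2q_A)q_A - 6q_A.
Follower FOC: 113 - 2q_B - 4q_A = 0, so q_A(q_B) = (113 - 2q_B)/4.
Borealis substitutes q_A(q_B) into its own profit: π_B = q_B(119 - 2q_B - (113 - 2q_B)/2) - 6q_B = (125/2 - q_B)q_B - 6q_B.
The leader's first-order condition 113/2 - 2q_B = 0 yields q_B = 113/4.
Then q_A = (113 - 2·(113/4))/4 = 113/8.
Total output Q = 339/8, so price P = 119 - 2·(339/8) = 137/4.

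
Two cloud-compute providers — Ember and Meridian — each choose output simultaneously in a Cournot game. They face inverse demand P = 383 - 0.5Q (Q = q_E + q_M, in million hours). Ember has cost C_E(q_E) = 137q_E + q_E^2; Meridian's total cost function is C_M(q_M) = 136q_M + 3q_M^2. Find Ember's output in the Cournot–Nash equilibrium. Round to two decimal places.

Ember's profit: π_E = (383 - 0.5Q)q_E - (137q_E + q_E²). Setting ∂π_E/∂q_E = 0: 246 - 3q_E - (1/2)(q_M) = 0.
Meridian's profit: π_M = (383 - 0.5Q)q_M - (136q_M + 3q_M²). Setting ∂π_M/∂q_M = 0: 247 - 7q_M - (1/2)(q_E) = 0.
So q_E = (246 - (1/2)q_M)/3 and q_M = (247 - (1/2)q_E)/7.
Substituting one into the other gives q_E = 77.0361 and q_M = 29.7831.

77.04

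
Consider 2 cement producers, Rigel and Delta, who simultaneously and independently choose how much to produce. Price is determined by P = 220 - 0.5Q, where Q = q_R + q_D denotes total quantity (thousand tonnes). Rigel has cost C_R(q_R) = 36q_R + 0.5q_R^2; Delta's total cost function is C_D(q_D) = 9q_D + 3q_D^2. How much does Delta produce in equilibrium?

24

Rigel's profit: π_R = (220 - 0.5Q)q_R - (36q_R + (1/2)q_R²). Setting ∂π_R/∂q_R = 0: 184 - 2q_R - (1/2)(q_D) = 0.
Delta's first-order condition: 211 - 7q_D - (1/2)(q_R) = 0.
So q_R = (184 - (1/2)q_D)/2 and q_D = (211 - (1/2)q_R)/7.
Substituting one into the other gives q_R = 86 and q_D = 24.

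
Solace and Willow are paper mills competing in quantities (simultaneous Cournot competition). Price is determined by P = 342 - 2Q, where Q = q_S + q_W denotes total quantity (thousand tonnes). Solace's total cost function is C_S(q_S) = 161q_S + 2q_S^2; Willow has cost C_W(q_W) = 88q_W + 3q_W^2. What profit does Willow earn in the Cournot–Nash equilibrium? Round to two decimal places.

Solace's profit: π_S = (342 - 2Q)q_S - (161q_S + 2q_S²). Setting ∂π_S/∂q_S = 0: 181 - 8q_S - 2(q_W) = 0.
Willow's profit: π_W = (342 - 2Q)q_W - (88q_W + 3q_W²). Setting ∂π_W/∂q_W = 0: 254 - 10q_W - 2(q_S) = 0.
So q_S = (181 - 2q_W)/8 and q_W = (254 - 2q_S)/10.
Solving the pair: q_S = 651/38, q_W = 835/38.
Price P = 342 - 2·(743/19) = 263.7895.
Willow's profit: 263.7895·(835/38) - 88·(835/38) - 3(835/38)² = 2414.2140.

2414.21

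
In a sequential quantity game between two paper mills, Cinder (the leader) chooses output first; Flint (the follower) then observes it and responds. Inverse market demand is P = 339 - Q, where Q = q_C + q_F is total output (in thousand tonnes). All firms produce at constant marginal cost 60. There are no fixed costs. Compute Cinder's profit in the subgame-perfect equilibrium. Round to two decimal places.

9730.13

Solve by backward induction. Given q_C, the follower Flint maximises π_F = (339 - q_C - q_F)q_F - 60q_F.
Follower FOC: 279 - q_C - 2q_F = 0, so q_F(q_C) = (279 - q_C)/2.
Cinder substitutes q_F(q_C) into its own profit: π_C = q_C(339 - q_C - (279 - q_C)/2) - 60q_C = (399/2 - (1/2)q_C)q_C - 60q_C.
The leader's first-order condition 279/2 - q_C = 0 yields q_C = 279/2.
Then q_F = (279 - 279/2)/2 = 279/4.
Price P = 339 - 837/4 = 519/4.
Cinder's profit: (519/4 - 60)·(279/2) = 9730.1250.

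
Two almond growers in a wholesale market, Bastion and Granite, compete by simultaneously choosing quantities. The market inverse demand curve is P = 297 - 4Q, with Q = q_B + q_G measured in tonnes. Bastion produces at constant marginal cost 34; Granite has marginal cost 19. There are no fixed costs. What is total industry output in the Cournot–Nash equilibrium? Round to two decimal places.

Bastion's profit: π_B = (297 - 4Q)q_B - (34q_B). Setting ∂π_B/∂q_B = 0: 263 - 8q_B - 4(q_G) = 0.
Granite's profit: π_G = (297 - 4Q)q_G - (19q_G). Setting ∂π_G/∂q_G = 0: 278 - 8q_G - 4(q_B) = 0.
So q_B = (263 - 4q_G)/8 and q_G = (278 - 4q_B)/8.
Substituting one into the other gives q_B = 62/3 and q_G = 293/12.
Total output Q = 62/3 + 293/12 = 541/12.

45.08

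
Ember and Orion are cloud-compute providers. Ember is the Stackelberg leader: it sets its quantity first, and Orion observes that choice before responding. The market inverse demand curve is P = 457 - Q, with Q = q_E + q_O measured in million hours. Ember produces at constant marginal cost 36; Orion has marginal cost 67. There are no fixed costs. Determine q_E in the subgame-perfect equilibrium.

226

Solve by backward induction. Given q_E, the follower Orion maximises π_O = (457 - q_E - q_O)q_O - 67q_O.
Setting the follower's marginal profit to zero, 390 - q_E - 2q_O = 0, i.e. q_O = (390 - q_E)/2.
Ember substitutes q_O(q_E) into its own profit: π_E = q_E(457 - q_E - (390 - q_E)/2) - 36q_E = (262 - (1/2)q_E)q_E - 36q_E.
The leader's first-order condition 226 - q_E = 0 yields q_E = 226.
Then q_O = (390 - 226)/2 = 82.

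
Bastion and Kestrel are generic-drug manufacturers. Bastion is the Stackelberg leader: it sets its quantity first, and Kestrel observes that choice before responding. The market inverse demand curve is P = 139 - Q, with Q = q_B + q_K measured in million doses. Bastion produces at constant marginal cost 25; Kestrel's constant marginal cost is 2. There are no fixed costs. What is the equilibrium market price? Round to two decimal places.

Solve by backward induction. Given q_B, the follower Kestrel maximises π_K = (139 - q_B - q_K)q_K - 2q_K.
Follower FOC: 137 - q_B - 2q_K = 0, so q_K(q_B) = (137 - q_B)/2.
The leader anticipates this reaction. Substituting into P = 139 - Q gives P = 141/2 - (1/2)q_B, so π_B = (141/2 - (1/2)q_B)q_B - 25q_B.
The leader's first-order condition 91/2 - q_B = 0 yields q_B = 91/2.
Then q_K = (137 - 91/2)/2 = 183/4.
Total output Q = 365/4, so price P = 139 - 365/4 = 191/4.

47.75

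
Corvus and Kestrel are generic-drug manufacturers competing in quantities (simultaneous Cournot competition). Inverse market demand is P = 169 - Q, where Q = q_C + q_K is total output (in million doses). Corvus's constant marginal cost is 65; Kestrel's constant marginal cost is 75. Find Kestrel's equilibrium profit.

Corvus's profit: π_C = (169 - Q)q_C - (65q_C). Setting ∂π_C/∂q_C = 0: 104 - 2q_C - (q_K) = 0.
Kestrel's profit: π_K = (169 - Q)q_K - (75q_K). Setting ∂π_K/∂q_K = 0: 94 - 2q_K - (q_C) = 0.
So q_C = (104 - q_K)/2 and q_K = (94 - q_C)/2.
Solving the pair: q_C = 38, q_K = 28.
Price P = 169 - 66 = 103.
Kestrel's profit: (103 - 75)·28 = 784.

784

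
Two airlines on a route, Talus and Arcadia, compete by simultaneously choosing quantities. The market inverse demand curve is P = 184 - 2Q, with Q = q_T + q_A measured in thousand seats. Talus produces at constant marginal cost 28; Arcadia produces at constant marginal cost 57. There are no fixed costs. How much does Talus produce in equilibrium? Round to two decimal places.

30.83

Talus's profit: π_T = (184 - 2Q)q_T - (28q_T). Setting ∂π_T/∂q_T = 0: 156 - 4q_T - 2(q_A) = 0.
Arcadia's first-order condition: 127 - 4q_A - 2(q_T) = 0.
So q_T = (156 - 2q_A)/4 and q_A = (127 - 2q_T)/4.
Solving the pair: q_T = 185/6, q_A = 49/3.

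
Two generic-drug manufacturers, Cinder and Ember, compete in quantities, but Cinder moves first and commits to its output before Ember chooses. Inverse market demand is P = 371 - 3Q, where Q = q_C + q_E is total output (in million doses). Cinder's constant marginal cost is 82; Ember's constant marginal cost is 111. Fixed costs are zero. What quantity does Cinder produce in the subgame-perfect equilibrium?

Solve by backward induction. Given q_C, the follower Ember maximises π_E = (371 - 3q_C - 3q_E)q_E - 111q_E.
∂π_E/∂q_E = 260 - 3q_C - 6q_E = 0 gives the reaction function q_E = (260 - 3q_C)/6.
Cinder substitutes q_E(q_C) into its own profit: π_C = q_C(371 - 3q_C - (260 - 3q_C)/2) - 82q_C = (241 - (3/2)q_C)q_C - 82q_C.
Maximising: ∂π_C/∂q_C = 159 - 3q_C = 0, giving q_C = 53.
Then q_E = (260 - 3·53)/6 = 101/6.

53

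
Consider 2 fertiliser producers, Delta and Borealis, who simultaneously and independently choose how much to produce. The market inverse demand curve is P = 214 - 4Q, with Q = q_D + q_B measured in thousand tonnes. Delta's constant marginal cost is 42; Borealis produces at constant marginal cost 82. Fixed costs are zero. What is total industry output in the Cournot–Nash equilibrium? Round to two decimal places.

Delta's profit: π_D = (214 - 4Q)q_D - (42q_D). Setting ∂π_D/∂q_D = 0: 172 - 8q_D - 4(q_B) = 0.
Borealis's profit: π_B = (214 - 4Q)q_B - (82q_B). Setting ∂π_B/∂q_B = 0: 132 - 8q_B - 4(q_D) = 0.
Rearranging gives the reaction functions q_D = (172 - 4q_B)/8 and q_B = (132 - 4q_D)/8.
Substituting one into the other gives q_D = 53/3 and q_B = 23/3.
Total output Q = 53/3 + 23/3 = 76/3.

25.33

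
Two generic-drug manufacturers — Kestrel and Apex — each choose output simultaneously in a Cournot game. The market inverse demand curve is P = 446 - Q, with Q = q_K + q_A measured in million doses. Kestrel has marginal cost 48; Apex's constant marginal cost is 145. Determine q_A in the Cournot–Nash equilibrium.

Kestrel's profit: π_K = (446 - Q)q_K - (48q_K). Setting ∂π_K/∂q_K = 0: 398 - 2q_K - (q_A) = 0.
Apex's first-order condition: 301 - 2q_A - (q_K) = 0.
So q_K = (398 - q_A)/2 and q_A = (301 - q_K)/2.
Substituting one into the other gives q_K = 165 and q_A = 68.

68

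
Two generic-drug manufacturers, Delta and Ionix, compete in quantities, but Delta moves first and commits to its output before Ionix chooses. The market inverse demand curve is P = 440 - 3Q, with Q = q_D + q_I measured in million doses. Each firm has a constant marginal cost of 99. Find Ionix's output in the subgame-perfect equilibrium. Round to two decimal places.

Solve by backward induction. Given q_D, the follower Ionix maximises π_I = (440 - 3q_D - 3q_I)q_I - 99q_I.
Setting the follower's marginal profit to zero, 341 - 3q_D - 6q_I = 0, i.e. q_I = (341 - 3q_D)/6.
The leader anticipates this reaction. Substituting into P = 440 - 3Q gives P = 539/2 - (3/2)q_D, so π_D = (539/2 - (3/2)q_D)q_D - 99q_D.
Maximising: ∂π_D/∂q_D = 341/2 - 3q_D = 0, giving q_D = 341/6.
Then q_I = (341 - 3·(341/6))/6 = 341/12.

28.42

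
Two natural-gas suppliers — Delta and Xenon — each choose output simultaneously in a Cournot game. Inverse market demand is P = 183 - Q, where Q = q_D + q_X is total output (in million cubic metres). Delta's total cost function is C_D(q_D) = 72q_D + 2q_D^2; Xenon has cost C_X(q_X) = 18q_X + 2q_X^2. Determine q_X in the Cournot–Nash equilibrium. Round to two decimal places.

25.11

Delta's profit: π_D = (183 - Q)q_D - (72q_D + 2q_D²). Setting ∂π_D/∂q_D = 0: 111 - 6q_D - (q_X) = 0.
Xenon's profit: π_X = (183 - Q)q_X - (18q_X + 2q_X²). Setting ∂π_X/∂q_X = 0: 165 - 6q_X - (q_D) = 0.
So q_D = (111 - q_X)/6 and q_X = (165 - q_D)/6.
Substituting one into the other gives q_D = 501/35 and q_X = 879/35.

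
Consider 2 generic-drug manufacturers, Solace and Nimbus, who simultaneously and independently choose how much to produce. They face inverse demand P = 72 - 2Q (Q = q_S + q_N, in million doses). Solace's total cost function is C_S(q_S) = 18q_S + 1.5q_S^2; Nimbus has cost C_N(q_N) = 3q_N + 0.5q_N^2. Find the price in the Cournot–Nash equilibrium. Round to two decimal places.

Solace's profit: π_S = (72 - 2Q)q_S - (18q_S + (3/2)q_S²). Setting ∂π_S/∂q_S = 0: 54 - 7q_S - 2(q_N) = 0.
Nimbus's profit: π_N = (72 - 2Q)q_N - (3q_N + (1/2)q_N²). Setting ∂π_N/∂q_N = 0: 69 - 5q_N - 2(q_S) = 0.
Best responses: q_S = (54 - 2q_N)/7, q_N = (69 - 2q_S)/5.
Substituting one into the other gives q_S = 132/31 and q_N = 375/31.
Total output Q = 507/31, so price P = 72 - 2·(507/31) = 1218/31.

39.29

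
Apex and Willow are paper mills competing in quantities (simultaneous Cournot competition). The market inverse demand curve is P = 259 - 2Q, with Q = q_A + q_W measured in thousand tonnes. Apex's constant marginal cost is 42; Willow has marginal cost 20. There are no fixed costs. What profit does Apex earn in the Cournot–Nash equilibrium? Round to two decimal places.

2112.50

Apex's profit: π_A = (259 - 2Q)q_A - (42q_A). Setting ∂π_A/∂q_A = 0: 217 - 4q_A - 2(q_W) = 0.
Willow's profit: π_W = (259 - 2Q)q_W - (20q_W). Setting ∂π_W/∂q_W = 0: 239 - 4q_W - 2(q_A) = 0.
Best responses: q_A = (217 - 2q_W)/4, q_W = (239 - 2q_A)/4.
Substituting one into the other gives q_A = 65/2 and q_W = 87/2.
Price P = 259 - 2·76 = 107.
Apex's profit: (107 - 42)·(65/2) = 2112.5000.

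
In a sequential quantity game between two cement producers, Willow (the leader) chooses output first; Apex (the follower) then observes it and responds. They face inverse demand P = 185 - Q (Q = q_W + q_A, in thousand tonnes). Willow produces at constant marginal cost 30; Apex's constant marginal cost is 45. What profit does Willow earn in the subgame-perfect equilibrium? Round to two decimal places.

3612.50

Solve by backward induction. Given q_W, the follower Apex maximises π_A = (185 - q_W - q_A)q_A - 45q_A.
∂π_A/∂q_A = 140 - q_W - 2q_A = 0 gives the reaction function q_A = (140 - q_W)/2.
Willow substitutes q_A(q_W) into its own profit: π_W = q_W(185 - q_W - (140 - q_W)/2) - 30q_W = (115 - (1/2)q_W)q_W - 30q_W.
Maximising: ∂π_W/∂q_W = 85 - q_W = 0, giving q_W = 85.
Then q_A = (140 - 85)/2 = 55/2.
Price P = 185 - 225/2 = 145/2.
Willow's profit: (145/2 - 30)·85 = 3612.5000.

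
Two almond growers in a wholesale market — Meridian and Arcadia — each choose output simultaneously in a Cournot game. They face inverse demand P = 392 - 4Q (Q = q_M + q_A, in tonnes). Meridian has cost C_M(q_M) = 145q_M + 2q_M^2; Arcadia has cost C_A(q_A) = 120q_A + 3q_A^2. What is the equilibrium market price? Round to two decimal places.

Meridian's profit: π_M = (392 - 4Q)q_M - (145q_M + 2q_M²). Setting ∂π_M/∂q_M = 0: 247 - 12q_M - 4(q_A) = 0.
Arcadia's profit: π_A = (392 - 4Q)q_A - (120q_A + 3q_A²). Setting ∂π_A/∂q_A = 0: 272 - 14q_A - 4(q_M) = 0.
Best responses: q_M = (247 - 4q_A)/12, q_A = (272 - 4q_M)/14.
Substituting one into the other gives q_M = 1185/76 and q_A = 569/38.
Total output Q = 30.5658, so price P = 392 - 4·30.5658 = 269.7368.

269.74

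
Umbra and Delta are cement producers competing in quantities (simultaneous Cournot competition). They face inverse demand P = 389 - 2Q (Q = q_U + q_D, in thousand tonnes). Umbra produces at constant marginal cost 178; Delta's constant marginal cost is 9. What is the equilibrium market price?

192

Umbra's profit: π_U = (389 - 2Q)q_U - (178q_U). Setting ∂π_U/∂q_U = 0: 211 - 4q_U - 2(q_D) = 0.
Delta's profit: π_D = (389 - 2Q)q_D - (9q_D). Setting ∂π_D/∂q_D = 0: 380 - 4q_D - 2(q_U) = 0.
Best responses: q_U = (211 - 2q_D)/4, q_D = (380 - 2q_U)/4.
Substituting one into the other gives q_U = 7 and q_D = 183/2.
Total output Q = 197/2, so price P = 389 - 2·(197/2) = 192.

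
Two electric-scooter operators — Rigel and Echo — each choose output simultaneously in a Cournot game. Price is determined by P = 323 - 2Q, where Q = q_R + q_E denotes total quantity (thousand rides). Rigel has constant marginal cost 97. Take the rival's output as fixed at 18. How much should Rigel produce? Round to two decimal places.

With the rival's output fixed at 18, Rigel's profit is π_R = (323 - 2·18 - 2q_R)q_R - (97q_R) = (287 - 2q_R)q_R - (97q_R).
∂π_R/∂q_R = 190 - 4q_R = 0, so q_R = 95/2.

47.50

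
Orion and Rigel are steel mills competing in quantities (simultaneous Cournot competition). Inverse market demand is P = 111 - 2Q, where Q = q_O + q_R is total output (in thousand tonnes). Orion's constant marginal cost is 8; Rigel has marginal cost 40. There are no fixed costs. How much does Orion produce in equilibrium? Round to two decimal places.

Orion's profit: π_O = (111 - 2Q)q_O - (8q_O). Setting ∂π_O/∂q_O = 0: 103 - 4q_O - 2(q_R) = 0.
Rigel's first-order condition: 71 - 4q_R - 2(q_O) = 0.
Best responses: q_O = (103 - 2q_R)/4, q_R = (71 - 2q_O)/4.
Substituting one into the other gives q_O = 45/2 and q_R = 13/2.

22.50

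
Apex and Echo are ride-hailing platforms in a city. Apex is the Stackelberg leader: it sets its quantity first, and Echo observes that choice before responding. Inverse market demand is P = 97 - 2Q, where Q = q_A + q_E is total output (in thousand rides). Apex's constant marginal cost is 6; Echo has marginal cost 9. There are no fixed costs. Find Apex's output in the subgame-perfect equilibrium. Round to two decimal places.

The follower Echo best-responds to any q_A: π_E = (97 - 2Q)q_E - 9q_E.
Setting the follower's marginal profit to zero, 88 - 2q_A - 4q_E = 0, i.e. q_E = (88 - 2q_A)/4.
Apex substitutes q_E(q_A) into its own profit: π_A = q_A(97 - 2q_A - (88 - 2q_A)/2) - 6q_A = (53 - q_A)q_A - 6q_A.
Maximising: ∂π_A/∂q_A = 47 - 2q_A = 0, giving q_A = 47/2.
Then q_E = (88 - 2·(47/2))/4 = 41/4.

23.50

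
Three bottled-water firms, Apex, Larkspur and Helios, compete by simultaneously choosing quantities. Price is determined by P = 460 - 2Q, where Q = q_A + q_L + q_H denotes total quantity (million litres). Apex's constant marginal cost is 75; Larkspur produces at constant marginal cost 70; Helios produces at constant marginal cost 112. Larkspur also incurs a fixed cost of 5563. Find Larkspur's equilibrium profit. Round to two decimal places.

404.78

Apex's profit: π_A = (460 - 2Q)q_A - (75q_A). Setting ∂π_A/∂q_A = 0: 385 - 4q_A - 2(q_L + q_H) = 0.
Larkspur's first-order condition: 390 - 4q_L - 2(q_A + q_H) = 0.
Helios's first-order condition: 348 - 4q_H - 2(q_A + q_L) = 0.
Adding the 3 first-order conditions: 1123 − 8Q = 0, so Q = 1123/8.
Back-substituting: q_A = (385 − 1123/4)/2 = 417/8, q_L = (390 − 1123/4)/2 = 437/8, q_H = (348 − 1123/4)/2 = 269/8.
Price P = 460 - 2·(1123/8) = 717/4.
Larkspur's profit: (717/4 - 70)·(437/8) - 5563 = 404.7813.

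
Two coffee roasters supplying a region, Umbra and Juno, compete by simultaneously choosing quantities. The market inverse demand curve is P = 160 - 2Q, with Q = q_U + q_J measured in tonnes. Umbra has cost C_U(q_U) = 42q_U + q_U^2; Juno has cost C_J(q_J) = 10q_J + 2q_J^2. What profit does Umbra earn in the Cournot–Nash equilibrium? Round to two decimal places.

Umbra's profit: π_U = (160 - 2Q)q_U - (42q_U + q_U²). Setting ∂π_U/∂q_U = 0: 118 - 6q_U - 2(q_J) = 0.
Juno's first-order condition: 150 - 8q_J - 2(q_U) = 0.
So q_U = (118 - 2q_J)/6 and q_J = (150 - 2q_U)/8.
Substituting one into the other gives q_U = 161/11 and q_J = 166/11.
Price P = 160 - 2·(327/11) = 1106/11.
Umbra's profit: (1106/11)·(161/11) - 42·(161/11) - (161/11)² = 642.6694.

642.67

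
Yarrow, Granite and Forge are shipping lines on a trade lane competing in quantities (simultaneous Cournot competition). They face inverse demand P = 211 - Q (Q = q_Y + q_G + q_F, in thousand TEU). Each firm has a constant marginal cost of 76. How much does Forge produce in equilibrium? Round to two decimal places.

Each firm earns π_i = (211 - Q)q_i - 76q_i.
First-order condition (treating rivals' output as given): 135 - 2q_i - Σ_{j≠i} q_j = 0.
With identical firms every q_j equals q_i, so Σ_{j≠i} q_j = 2q_i and 135 = 4q_i, giving q_i = 135/4.

33.75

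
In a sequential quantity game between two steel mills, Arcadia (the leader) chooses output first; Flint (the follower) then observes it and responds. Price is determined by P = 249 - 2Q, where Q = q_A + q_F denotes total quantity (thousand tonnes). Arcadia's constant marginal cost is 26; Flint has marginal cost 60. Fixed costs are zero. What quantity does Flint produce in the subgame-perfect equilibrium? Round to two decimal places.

Solve by backward induction. Given q_A, the follower Flint maximises π_F = (249 - 2q_A - 2q_F)q_F - 60q_F.
∂π_F/∂q_F = 189 - 2q_A - 4q_F = 0 gives the reaction function q_F = (189 - 2q_A)/4.
The leader anticipates this reaction. Substituting into P = 249 - 2Q gives P = 309/2 - q_A, so π_A = (309/2 - q_A)q_A - 26q_A.
Maximising: ∂π_A/∂q_A = 257/2 - 2q_A = 0, giving q_A = 257/4.
Then q_F = (189 - 2·(257/4))/4 = 121/8.

15.13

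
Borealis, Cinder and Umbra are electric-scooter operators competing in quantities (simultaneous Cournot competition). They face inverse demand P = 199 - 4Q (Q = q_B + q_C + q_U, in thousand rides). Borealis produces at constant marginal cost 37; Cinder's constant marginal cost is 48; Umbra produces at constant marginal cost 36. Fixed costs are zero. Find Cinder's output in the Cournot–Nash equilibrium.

Borealis's profit: π_B = (199 - 4Q)q_B - (37q_B). Setting ∂π_B/∂q_B = 0: 162 - 8q_B - 4(q_C + q_U) = 0.
Cinder's profit: π_C = (199 - 4Q)q_C - (48q_C). Setting ∂π_C/∂q_C = 0: 151 - 8q_C - 4(q_B + q_U) = 0.
Umbra's first-order condition: 163 - 8q_U - 4(q_B + q_C) = 0.
Adding the 3 first-order conditions: 476 − 16Q = 0, so Q = 119/4.
Back-substituting: q_B = (162 − 119)/4 = 43/4, q_C = (151 − 119)/4 = 8, q_U = (163 − 119)/4 = 11.

8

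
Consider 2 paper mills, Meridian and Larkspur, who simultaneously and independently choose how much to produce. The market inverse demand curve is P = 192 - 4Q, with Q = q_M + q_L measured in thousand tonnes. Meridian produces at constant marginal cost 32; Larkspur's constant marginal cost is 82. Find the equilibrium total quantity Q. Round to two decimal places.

Meridian's profit: π_M = (192 - 4Q)q_M - (32q_M). Setting ∂π_M/∂q_M = 0: 160 - 8q_M - 4(q_L) = 0.
Larkspur's profit: π_L = (192 - 4Q)q_L - (82q_L). Setting ∂π_L/∂q_L = 0: 110 - 8q_L - 4(q_M) = 0.
So q_M = (160 - 4q_L)/8 and q_L = (110 - 4q_M)/8.
Substituting one into the other gives q_M = 35/2 and q_L = 5.
Total output Q = 35/2 + 5 = 45/2.

22.50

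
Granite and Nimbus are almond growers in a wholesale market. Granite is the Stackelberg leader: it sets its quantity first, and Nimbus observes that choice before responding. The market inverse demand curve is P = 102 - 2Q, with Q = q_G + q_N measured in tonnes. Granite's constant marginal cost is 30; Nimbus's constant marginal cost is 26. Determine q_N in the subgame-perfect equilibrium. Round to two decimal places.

Solve by backward induction. Given q_G, the follower Nimbus maximises π_N = (102 - 2q_G - 2q_N)q_N - 26q_N.
∂π_N/∂q_N = 76 - 2q_G - 4q_N = 0 gives the reaction function q_N = (76 - 2q_G)/4.
The leader anticipates this reaction. Substituting into P = 102 - 2Q gives P = 64 - q_G, so π_G = (64 - q_G)q_G - 30q_G.
Leader FOC: 34 - 2q_G = 0, so q_G = 17.
Then q_N = (76 - 2·17)/4 = 21/2.

10.50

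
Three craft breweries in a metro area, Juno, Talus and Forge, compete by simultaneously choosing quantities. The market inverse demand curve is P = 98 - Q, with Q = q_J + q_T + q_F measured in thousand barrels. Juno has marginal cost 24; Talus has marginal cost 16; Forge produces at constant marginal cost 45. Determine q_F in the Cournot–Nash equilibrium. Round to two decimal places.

Juno's profit: π_J = (98 - Q)q_J - (24q_J). Setting ∂π_J/∂q_J = 0: 74 - 2q_J - (q_T + q_F) = 0.
Talus's profit: π_T = (98 - Q)q_T - (16q_T). Setting ∂π_T/∂q_T = 0: 82 - 2q_T - (q_J + q_F) = 0.
Forge's first-order condition: 53 - 2q_F - (q_J + q_T) = 0.
Adding the 3 conditions: 209 − 2Q − 2Q = 0, i.e. Q = 209/4.
Back-substituting: q_J = (74 − 209/4) = 87/4, q_T = (82 − 209/4) = 119/4, q_F = (53 − 209/4) = 3/4.

0.75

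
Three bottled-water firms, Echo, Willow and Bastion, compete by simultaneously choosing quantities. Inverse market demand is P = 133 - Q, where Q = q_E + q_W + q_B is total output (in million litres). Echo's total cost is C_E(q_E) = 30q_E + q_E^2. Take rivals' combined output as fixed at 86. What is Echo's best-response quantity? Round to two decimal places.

With rivals' combined output fixed at 86, Echo's profit is π_E = (133 - 86 - q_E)q_E - (30q_E + q_E²) = (47 - q_E)q_E - (30q_E + q_E²).
∂π_E/∂q_E = 17 - 4q_E = 0, so q_E = 17/4.

4.25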